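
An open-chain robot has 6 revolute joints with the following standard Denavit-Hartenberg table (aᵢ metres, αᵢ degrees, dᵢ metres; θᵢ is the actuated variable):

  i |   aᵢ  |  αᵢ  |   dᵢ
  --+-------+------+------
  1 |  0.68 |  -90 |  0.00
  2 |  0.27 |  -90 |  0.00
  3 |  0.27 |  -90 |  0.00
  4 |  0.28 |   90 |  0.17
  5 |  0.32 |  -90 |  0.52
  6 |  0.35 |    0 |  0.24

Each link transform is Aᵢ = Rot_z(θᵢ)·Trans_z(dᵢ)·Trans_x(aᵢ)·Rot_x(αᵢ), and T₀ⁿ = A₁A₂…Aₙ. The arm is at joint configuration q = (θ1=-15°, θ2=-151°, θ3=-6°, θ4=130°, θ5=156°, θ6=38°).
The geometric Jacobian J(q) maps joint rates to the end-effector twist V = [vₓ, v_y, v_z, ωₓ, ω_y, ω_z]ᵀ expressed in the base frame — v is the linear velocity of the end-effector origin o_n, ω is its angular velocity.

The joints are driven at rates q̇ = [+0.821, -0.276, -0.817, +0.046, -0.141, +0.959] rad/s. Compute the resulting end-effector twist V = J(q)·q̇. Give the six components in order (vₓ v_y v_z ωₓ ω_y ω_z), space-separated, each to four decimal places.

o_n = [-0.1982, -0.0660, 0.5668]
J₁: ẑ×o_n = [0.0660, -0.1982, 0.0000], ω = ẑ
J2: z=[0.2588, 0.9659, 0.0000] o=[0.6568, -0.1760, 0.0000] → [0.5475, -0.1467, 0.8544, 0.2588, 0.9659, 0.0000]
J3: z=[0.4683, -0.1255, 0.8746] o=[0.4287, -0.1149, 0.1309] → [-0.0974, -0.7525, -0.0558, 0.4683, -0.1255, 0.8746]
J4: z=[-0.3457, -0.9370, 0.0507] o=[0.2092, -0.0268, 0.2611] → [-0.2844, 0.0850, -0.3682, -0.3457, -0.9370, 0.0507]
J5: z=[-0.9239, 0.3305, -0.1928] o=[0.1963, -0.2179, -0.0047] → [0.2181, 0.6041, -0.0099, -0.9239, 0.3305, -0.1928]
J6: z=[0.2491, 0.9021, 0.3523] o=[-0.3770, -0.1348, 0.1881] → [0.3174, -0.0314, -0.1442, 0.2491, 0.9021, 0.3523]
V = J·q̇ = [0.2432, 0.3812, -0.3440, -0.1007, 0.6114, 0.4738]

0.2432 0.3812 -0.3440 -0.1007 0.6114 0.4738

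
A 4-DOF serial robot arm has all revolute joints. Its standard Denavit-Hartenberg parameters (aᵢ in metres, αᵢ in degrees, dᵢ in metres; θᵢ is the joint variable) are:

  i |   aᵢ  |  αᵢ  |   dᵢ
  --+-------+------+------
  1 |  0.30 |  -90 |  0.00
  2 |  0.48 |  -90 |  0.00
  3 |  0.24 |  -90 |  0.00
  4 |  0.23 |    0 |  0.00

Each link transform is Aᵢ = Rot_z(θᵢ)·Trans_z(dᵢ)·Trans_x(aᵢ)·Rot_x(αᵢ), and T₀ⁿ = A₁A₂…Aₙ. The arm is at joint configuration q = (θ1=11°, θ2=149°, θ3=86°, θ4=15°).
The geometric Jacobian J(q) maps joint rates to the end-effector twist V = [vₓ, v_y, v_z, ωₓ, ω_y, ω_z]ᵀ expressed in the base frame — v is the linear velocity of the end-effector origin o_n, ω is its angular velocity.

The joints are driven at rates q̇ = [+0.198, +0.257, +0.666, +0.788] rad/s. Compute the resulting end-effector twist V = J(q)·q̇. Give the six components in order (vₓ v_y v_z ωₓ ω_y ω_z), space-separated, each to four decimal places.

o_n = [-0.0185, -0.4733, -0.3148]
J₁: ẑ×o_n = [0.4733, -0.0185, 0.0000], ω = ẑ
J2: z=[-0.1908, 0.9816, 0.0000] o=[0.2945, 0.0572, 0.0000] → [-0.3091, -0.0601, 0.4084, -0.1908, 0.9816, 0.0000]
J3: z=[-0.5056, -0.0983, 0.8572] o=[-0.1094, -0.0213, -0.2472] → [0.3941, 0.0438, 0.2375, -0.5056, -0.0983, 0.8572]
J4: z=[0.8527, 0.0947, 0.5138] o=[-0.0778, -0.2590, -0.2558] → [0.1045, 0.0808, -0.1883, 0.8527, 0.0947, 0.5138]
V = J·q̇ = [0.3591, 0.0737, 0.1147, 0.2862, 0.2614, 1.1737]

0.3591 0.0737 0.1147 0.2862 0.2614 1.1737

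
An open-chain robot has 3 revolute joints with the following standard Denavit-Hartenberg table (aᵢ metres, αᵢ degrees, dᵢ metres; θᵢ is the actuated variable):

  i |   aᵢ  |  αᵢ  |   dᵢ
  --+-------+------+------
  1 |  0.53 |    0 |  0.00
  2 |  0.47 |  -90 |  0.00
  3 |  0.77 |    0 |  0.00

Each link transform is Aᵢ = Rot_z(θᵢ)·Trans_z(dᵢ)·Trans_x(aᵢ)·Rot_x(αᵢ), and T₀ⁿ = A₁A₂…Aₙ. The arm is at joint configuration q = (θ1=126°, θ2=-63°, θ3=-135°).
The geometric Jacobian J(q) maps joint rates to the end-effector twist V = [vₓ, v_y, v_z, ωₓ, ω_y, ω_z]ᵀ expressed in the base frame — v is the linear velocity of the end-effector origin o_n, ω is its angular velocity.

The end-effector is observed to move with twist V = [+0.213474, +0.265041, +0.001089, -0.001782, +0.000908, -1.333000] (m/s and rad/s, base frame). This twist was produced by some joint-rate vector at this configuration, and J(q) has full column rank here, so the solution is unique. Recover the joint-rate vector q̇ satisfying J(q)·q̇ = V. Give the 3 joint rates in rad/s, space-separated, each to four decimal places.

-0.7030 -0.6300 0.0020

o_n = [-0.3453, 0.3624, 0.5445]
J₁: ẑ×o_n = [-0.3624, -0.3453, 0.0000], ω = ẑ
J2: z=[0.0000, 0.0000, 1.0000] o=[-0.3115, 0.4288, 0.0000] → [0.0664, -0.0338, 0.0000, 0.0000, 0.0000, 1.0000]
J3: z=[-0.8910, 0.4540, 0.0000] o=[-0.0982, 0.8476, 0.0000] → [0.2472, 0.4851, 0.5445, -0.8910, 0.4540, 0.0000]
q̇ = J⁺·V = [-0.7030, -0.6300, 0.0020]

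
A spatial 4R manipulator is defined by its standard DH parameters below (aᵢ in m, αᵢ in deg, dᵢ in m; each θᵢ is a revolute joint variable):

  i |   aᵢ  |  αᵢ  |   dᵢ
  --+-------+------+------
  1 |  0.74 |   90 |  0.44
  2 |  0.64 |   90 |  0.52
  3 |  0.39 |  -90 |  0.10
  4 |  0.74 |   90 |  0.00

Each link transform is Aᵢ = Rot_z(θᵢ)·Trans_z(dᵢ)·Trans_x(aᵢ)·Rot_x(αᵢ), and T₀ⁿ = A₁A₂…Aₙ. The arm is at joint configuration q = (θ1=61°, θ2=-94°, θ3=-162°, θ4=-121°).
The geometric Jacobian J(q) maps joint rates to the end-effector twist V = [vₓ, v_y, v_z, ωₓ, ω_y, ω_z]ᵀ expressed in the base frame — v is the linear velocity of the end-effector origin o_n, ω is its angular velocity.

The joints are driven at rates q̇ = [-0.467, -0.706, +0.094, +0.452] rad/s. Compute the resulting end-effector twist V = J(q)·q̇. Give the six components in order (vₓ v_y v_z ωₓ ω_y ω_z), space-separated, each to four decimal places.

-0.4824 -0.6507 0.8320 -1.0436 0.4601 -0.5998

o_n = [0.4347, -0.2828, -0.1388]
J₁: ẑ×o_n = [0.2828, 0.4347, -0.0000], ω = ẑ
J2: z=[0.8746, -0.4848, 0.0000] o=[0.3588, 0.6472, 0.4400] → [0.2806, 0.5062, -0.7766, 0.8746, -0.4848, 0.0000]
J3: z=[-0.4836, -0.8725, 0.0698] o=[0.7919, 0.3561, -0.1984] → [-0.0075, 0.0039, -0.0027, -0.4836, -0.8725, 0.0698]
J4: z=[-0.8423, 0.4422, -0.3083] o=[0.6507, 0.3499, 0.1785] → [-0.3354, -0.2007, 0.6284, -0.8423, 0.4422, -0.3083]
V = J·q̇ = [-0.4824, -0.6507, 0.8320, -1.0436, 0.4601, -0.5998]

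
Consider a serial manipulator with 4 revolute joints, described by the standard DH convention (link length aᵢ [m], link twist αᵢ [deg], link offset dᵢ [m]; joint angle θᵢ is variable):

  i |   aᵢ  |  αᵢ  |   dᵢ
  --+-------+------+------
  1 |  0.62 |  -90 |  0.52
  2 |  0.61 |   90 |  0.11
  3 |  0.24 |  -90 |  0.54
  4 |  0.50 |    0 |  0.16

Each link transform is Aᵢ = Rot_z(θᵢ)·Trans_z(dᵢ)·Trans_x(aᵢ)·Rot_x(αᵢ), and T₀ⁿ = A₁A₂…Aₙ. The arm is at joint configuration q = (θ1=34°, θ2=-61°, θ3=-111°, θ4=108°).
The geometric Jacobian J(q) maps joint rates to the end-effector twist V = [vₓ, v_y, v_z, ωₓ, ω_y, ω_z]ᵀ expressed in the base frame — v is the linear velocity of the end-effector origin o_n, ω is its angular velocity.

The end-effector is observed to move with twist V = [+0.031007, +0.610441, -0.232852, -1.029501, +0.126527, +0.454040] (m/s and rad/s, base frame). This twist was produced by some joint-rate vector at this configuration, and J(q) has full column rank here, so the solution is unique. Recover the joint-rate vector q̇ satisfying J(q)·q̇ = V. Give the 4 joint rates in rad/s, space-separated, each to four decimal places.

0.8410 0.4050 0.4970 -0.7690

o_n = [0.7753, 0.4902, 1.1886]
J₁: ẑ×o_n = [-0.4902, 0.7753, 0.0000], ω = ẑ
J2: z=[-0.5592, 0.8290, 0.0000] o=[0.5140, 0.3467, 0.5200] → [0.5543, 0.3739, -0.2969, -0.5592, 0.8290, 0.0000]
J3: z=[-0.7251, -0.4891, 0.4848] o=[0.6977, 0.6033, 1.0535] → [-0.0113, 0.1356, 0.1200, -0.7251, -0.4891, 0.4848]
J4: z=[0.5756, -0.0440, 0.8165] o=[0.3968, 0.1301, 1.2401] → [-0.2918, 0.3387, 0.2240, 0.5756, -0.0440, 0.8165]
q̇ = J⁺·V = [0.8410, 0.4050, 0.4970, -0.7690]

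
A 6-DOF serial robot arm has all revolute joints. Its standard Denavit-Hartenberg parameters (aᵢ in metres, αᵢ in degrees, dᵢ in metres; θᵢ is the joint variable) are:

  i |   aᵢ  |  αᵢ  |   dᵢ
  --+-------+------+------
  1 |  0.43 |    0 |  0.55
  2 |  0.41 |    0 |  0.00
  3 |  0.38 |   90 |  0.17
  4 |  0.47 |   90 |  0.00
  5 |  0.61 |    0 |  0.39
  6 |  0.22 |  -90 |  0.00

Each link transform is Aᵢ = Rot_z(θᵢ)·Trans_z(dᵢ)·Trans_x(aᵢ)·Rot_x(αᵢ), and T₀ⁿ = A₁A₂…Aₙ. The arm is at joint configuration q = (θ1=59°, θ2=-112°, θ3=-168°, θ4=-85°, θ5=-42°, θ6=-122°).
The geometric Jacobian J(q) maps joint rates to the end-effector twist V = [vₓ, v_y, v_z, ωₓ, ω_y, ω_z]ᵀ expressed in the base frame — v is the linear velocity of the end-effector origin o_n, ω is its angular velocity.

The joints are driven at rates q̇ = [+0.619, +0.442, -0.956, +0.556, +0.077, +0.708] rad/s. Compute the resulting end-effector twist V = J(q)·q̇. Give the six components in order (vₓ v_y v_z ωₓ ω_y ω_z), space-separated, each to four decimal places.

o_n = [0.1202, -0.2776, -0.0231]
J₁: ẑ×o_n = [0.2776, 0.1202, -0.0000], ω = ẑ
J2: z=[0.0000, 0.0000, 1.0000] o=[0.2215, 0.3686, 0.5500] → [0.6461, -0.1012, 0.0000, 0.0000, 0.0000, 1.0000]
J3: z=[0.0000, 0.0000, 1.0000] o=[0.4682, 0.0411, 0.5500] → [0.3187, -0.3480, 0.0000, 0.0000, 0.0000, 1.0000]
J4: z=[0.6561, 0.7547, 0.0000] o=[0.1814, 0.2904, 0.7200] → [-0.5608, 0.4875, -0.3265, 0.6561, 0.7547, 0.0000]
J5: z=[0.7518, -0.6536, -0.0872] o=[0.1505, 0.3173, 0.2518] → [0.1278, 0.2093, -0.4670, 0.7518, -0.6536, -0.0872]
J6: z=[0.7518, -0.6536, -0.0872] o=[0.1461, -0.2197, -0.2338] → [-0.1427, -0.1561, -0.0604, 0.7518, -0.6536, -0.0872]
V = J·q̇ = [-0.2503, 0.5390, -0.2603, 0.9550, -0.0934, 0.0366]

-0.2503 0.5390 -0.2603 0.9550 -0.0934 0.0366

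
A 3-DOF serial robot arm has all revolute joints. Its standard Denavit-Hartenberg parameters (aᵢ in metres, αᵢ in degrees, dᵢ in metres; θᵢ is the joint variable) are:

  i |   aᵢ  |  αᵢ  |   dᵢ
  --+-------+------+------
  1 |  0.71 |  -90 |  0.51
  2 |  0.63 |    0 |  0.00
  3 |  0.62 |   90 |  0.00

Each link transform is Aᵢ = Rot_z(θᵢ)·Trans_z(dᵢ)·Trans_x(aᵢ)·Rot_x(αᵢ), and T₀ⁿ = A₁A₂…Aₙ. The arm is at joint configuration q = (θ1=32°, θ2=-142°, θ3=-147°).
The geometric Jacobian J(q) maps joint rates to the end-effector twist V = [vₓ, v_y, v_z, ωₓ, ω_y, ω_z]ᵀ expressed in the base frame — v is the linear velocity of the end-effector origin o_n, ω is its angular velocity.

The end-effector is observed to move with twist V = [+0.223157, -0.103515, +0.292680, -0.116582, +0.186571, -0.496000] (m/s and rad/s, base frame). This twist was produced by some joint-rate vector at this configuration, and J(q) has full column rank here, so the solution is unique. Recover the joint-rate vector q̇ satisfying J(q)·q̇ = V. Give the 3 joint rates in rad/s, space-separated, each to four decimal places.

-0.4960 0.6790 -0.4590

o_n = [0.3523, 0.2201, 0.3116]
J₁: ẑ×o_n = [-0.2201, 0.3523, 0.0000], ω = ẑ
J2: z=[-0.5299, 0.8480, 0.0000] o=[0.6021, 0.3762, 0.5100] → [-0.1682, -0.1051, 0.2946, -0.5299, 0.8480, 0.0000]
J3: z=[-0.5299, 0.8480, 0.0000] o=[0.1811, 0.1132, 0.8979] → [-0.4971, -0.3107, -0.2019, -0.5299, 0.8480, 0.0000]
q̇ = J⁺·V = [-0.4960, 0.6790, -0.4590]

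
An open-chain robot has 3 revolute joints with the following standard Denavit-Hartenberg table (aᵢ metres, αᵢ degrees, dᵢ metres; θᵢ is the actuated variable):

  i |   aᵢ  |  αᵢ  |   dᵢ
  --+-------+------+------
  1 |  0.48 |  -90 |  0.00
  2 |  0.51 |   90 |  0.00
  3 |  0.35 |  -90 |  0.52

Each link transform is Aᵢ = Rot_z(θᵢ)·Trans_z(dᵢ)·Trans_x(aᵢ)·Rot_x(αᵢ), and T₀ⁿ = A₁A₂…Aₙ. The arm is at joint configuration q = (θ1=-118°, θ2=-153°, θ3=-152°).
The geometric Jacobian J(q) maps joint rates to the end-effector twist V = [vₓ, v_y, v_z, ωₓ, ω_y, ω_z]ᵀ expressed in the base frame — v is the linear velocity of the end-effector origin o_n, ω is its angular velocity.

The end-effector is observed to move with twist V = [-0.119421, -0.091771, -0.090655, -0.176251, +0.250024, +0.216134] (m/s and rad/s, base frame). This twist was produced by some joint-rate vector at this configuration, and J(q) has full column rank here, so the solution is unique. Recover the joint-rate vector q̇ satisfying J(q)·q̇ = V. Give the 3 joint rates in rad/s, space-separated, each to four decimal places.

o_n = [-0.1755, 0.0199, -0.3721]
J₁: ẑ×o_n = [-0.0199, -0.1755, 0.0000], ω = ẑ
J2: z=[0.8829, -0.4695, 0.0000] o=[-0.2253, -0.4238, 0.0000] → [0.1747, 0.3285, 0.4151, 0.8829, -0.4695, 0.0000]
J3: z=[0.2131, 0.4008, -0.8910] o=[-0.0120, -0.0226, 0.2315] → [-0.2041, 0.2744, 0.0746, 0.2131, 0.4008, -0.8910]
q̇ = J⁺·V = [0.4870, -0.2730, 0.3040]

0.4870 -0.2730 0.3040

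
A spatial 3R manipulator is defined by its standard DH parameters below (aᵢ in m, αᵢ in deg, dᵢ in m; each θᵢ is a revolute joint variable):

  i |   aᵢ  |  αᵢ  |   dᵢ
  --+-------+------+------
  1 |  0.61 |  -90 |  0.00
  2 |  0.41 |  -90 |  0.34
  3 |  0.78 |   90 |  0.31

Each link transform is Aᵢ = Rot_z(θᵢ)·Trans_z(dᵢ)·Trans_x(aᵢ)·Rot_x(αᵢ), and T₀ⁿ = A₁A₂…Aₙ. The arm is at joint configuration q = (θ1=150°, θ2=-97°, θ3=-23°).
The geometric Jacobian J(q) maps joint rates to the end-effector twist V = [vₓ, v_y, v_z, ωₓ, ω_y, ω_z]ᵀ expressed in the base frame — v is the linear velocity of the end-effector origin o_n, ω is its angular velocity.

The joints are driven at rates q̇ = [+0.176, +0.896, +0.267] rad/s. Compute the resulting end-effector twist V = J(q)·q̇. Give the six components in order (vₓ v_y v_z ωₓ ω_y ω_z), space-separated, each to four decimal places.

-0.7640 0.5039 -0.0718 -0.6775 -0.6435 0.2085

o_n = [-0.9981, -0.1683, 1.1574]
J₁: ẑ×o_n = [0.1683, -0.9981, 0.0000], ω = ẑ
J2: z=[-0.5000, -0.8660, 0.0000] o=[-0.5283, 0.3050, 0.0000] → [-1.0023, 0.5787, -0.1702, -0.5000, -0.8660, 0.0000]
J3: z=[-0.8596, 0.4963, 0.1219] o=[-0.6550, -0.0144, 0.4069] → [0.3912, 0.6032, 0.3025, -0.8596, 0.4963, 0.1219]
V = J·q̇ = [-0.7640, 0.5039, -0.0718, -0.6775, -0.6435, 0.2085]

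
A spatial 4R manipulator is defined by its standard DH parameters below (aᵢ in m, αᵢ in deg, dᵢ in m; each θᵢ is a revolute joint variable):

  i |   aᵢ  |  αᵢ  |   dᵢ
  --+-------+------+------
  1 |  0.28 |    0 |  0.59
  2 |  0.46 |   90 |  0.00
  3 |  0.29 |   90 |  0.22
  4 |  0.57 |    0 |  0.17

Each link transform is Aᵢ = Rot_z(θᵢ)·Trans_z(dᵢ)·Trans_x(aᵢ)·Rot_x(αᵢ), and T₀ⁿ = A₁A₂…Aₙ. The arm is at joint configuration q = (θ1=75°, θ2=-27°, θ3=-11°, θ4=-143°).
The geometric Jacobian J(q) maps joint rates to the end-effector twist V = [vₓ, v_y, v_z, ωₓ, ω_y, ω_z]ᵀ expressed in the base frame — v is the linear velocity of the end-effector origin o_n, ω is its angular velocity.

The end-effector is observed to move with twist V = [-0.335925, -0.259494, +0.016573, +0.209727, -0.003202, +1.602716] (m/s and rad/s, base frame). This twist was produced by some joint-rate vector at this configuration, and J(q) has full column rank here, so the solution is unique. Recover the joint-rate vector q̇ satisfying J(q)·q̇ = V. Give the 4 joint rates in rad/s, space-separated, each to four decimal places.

o_n = [0.1586, 0.5500, 0.4546]
J₁: ẑ×o_n = [-0.5500, 0.1586, 0.0000], ω = ẑ
J2: z=[0.0000, 0.0000, 1.0000] o=[0.0725, 0.2705, 0.5900] → [-0.2795, 0.0861, 0.0000, 0.0000, 0.0000, 1.0000]
J3: z=[0.7431, -0.6691, 0.0000] o=[0.3803, 0.6123, 0.5900] → [0.0906, 0.1006, -0.1946, 0.7431, -0.6691, 0.0000]
J4: z=[-0.1277, -0.1418, -0.9816] o=[0.7342, 0.6766, 0.5347] → [-0.1130, 0.5548, -0.0655, -0.1277, -0.1418, -0.9816]
q̇ = J⁺·V = [0.6740, 0.2190, 0.1580, -0.7230]

0.6740 0.2190 0.1580 -0.7230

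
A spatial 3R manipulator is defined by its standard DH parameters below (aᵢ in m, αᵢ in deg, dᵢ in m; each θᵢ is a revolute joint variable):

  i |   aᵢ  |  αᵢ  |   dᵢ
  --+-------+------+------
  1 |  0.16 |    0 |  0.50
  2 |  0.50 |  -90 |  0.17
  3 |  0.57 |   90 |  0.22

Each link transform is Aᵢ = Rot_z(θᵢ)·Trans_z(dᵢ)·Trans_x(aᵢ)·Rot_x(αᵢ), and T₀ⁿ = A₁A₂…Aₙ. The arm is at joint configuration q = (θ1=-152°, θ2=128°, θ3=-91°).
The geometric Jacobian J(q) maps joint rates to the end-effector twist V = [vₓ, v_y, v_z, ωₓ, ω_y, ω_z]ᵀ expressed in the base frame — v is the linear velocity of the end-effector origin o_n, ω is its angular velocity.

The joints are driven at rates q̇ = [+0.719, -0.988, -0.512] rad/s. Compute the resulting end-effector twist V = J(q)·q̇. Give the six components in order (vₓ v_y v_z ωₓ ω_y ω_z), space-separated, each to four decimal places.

o_n = [0.3959, -0.0735, 1.2399]
J₁: ẑ×o_n = [0.0735, 0.3959, -0.0000], ω = ẑ
J2: z=[0.0000, 0.0000, 1.0000] o=[-0.1413, -0.0751, 0.5000] → [-0.0017, 0.5372, 0.0000, 0.0000, 0.0000, 1.0000]
J3: z=[0.4067, 0.9135, 0.0000] o=[0.3155, -0.2785, 0.6700] → [0.5206, -0.2318, 0.0099, 0.4067, 0.9135, 0.0000]
V = J·q̇ = [-0.2121, -0.1274, -0.0051, -0.2082, -0.4677, -0.2690]

-0.2121 -0.1274 -0.0051 -0.2082 -0.4677 -0.2690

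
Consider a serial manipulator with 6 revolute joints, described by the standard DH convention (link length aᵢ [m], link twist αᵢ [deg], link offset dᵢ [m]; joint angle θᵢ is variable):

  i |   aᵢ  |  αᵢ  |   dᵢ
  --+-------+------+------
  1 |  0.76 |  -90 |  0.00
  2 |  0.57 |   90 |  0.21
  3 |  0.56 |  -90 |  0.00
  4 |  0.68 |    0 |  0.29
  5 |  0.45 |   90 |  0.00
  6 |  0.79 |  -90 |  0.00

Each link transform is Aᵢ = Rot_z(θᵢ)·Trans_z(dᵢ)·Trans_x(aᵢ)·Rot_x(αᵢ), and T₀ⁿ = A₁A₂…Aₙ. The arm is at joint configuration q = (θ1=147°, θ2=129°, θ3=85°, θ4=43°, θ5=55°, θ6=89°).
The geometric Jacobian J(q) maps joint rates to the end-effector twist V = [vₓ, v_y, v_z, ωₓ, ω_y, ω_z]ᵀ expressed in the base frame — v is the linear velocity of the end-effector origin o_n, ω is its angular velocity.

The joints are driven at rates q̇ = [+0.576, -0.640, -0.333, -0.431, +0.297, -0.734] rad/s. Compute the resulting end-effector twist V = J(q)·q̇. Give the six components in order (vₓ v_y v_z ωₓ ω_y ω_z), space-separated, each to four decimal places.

1.1823 -1.5847 -0.3587 0.9368 1.0321 0.6668

o_n = [-0.9613, -0.9176, 0.9067]
J₁: ẑ×o_n = [0.9176, -0.9613, 0.0000], ω = ẑ
J2: z=[-0.5446, -0.8387, 0.0000] o=[-0.6374, 0.4139, 0.0000] → [-0.7604, 0.4938, 0.4535, -0.5446, -0.8387, 0.0000]
J3: z=[-0.6518, 0.4233, -0.6293] o=[-0.4509, 0.0424, -0.4430] → [-0.0329, 1.2009, 0.8417, -0.6518, 0.4233, -0.6293]
J4: z=[-0.5733, 0.2684, 0.7742] o=[-0.7290, -0.4422, -0.4809] → [0.7404, 0.6156, 0.3349, -0.5733, 0.2684, 0.7742]
J5: z=[-0.5733, 0.2684, 0.7742] o=[-0.8399, -0.9910, 0.0018] → [0.1860, 0.4248, -0.0095, -0.5733, 0.2684, 0.7742]
J6: z=[-0.4010, -0.9158, 0.0205] o=[-0.5184, -1.1254, 0.2865] → [-0.5723, 0.2396, -0.4890, -0.4010, -0.9158, 0.0205]
V = J·q̇ = [1.1823, -1.5847, -0.3587, 0.9368, 1.0321, 0.6668]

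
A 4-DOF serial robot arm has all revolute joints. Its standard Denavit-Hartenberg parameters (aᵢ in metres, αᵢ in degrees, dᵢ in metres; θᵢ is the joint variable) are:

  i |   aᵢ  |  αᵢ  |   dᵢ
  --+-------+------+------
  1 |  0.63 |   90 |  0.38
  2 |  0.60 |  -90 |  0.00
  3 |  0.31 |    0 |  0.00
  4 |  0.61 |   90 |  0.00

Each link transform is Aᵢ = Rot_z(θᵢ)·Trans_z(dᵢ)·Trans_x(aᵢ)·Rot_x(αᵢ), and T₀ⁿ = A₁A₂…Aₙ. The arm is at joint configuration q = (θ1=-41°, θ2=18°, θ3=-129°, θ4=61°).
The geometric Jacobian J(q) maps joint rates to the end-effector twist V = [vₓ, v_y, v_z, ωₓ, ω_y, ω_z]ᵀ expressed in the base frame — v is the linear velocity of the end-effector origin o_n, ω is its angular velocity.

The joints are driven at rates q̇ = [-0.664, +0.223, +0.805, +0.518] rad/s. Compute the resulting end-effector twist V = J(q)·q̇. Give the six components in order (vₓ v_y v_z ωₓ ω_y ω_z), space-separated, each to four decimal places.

-0.2024 -0.7159 0.4255 -0.4548 0.0999 0.5942

o_n = [0.4010, -1.4172, 0.5757]
J₁: ẑ×o_n = [1.4172, 0.4010, -0.0000], ω = ẑ
J2: z=[-0.6561, -0.7547, 0.0000] o=[0.4755, -0.4133, 0.3800] → [-0.1477, 0.1284, 0.6024, -0.6561, -0.7547, 0.0000]
J3: z=[-0.2332, 0.2027, 0.9511] o=[0.9061, -0.7877, 0.5654] → [0.6008, -0.4780, 0.2492, -0.2332, 0.2027, 0.9511]
J4: z=[-0.2332, 0.2027, 0.9511] o=[0.6080, -0.8478, 0.5051] → [0.5559, -0.1804, 0.1748, -0.2332, 0.2027, 0.9511]
V = J·q̇ = [-0.2024, -0.7159, 0.4255, -0.4548, 0.0999, 0.5942]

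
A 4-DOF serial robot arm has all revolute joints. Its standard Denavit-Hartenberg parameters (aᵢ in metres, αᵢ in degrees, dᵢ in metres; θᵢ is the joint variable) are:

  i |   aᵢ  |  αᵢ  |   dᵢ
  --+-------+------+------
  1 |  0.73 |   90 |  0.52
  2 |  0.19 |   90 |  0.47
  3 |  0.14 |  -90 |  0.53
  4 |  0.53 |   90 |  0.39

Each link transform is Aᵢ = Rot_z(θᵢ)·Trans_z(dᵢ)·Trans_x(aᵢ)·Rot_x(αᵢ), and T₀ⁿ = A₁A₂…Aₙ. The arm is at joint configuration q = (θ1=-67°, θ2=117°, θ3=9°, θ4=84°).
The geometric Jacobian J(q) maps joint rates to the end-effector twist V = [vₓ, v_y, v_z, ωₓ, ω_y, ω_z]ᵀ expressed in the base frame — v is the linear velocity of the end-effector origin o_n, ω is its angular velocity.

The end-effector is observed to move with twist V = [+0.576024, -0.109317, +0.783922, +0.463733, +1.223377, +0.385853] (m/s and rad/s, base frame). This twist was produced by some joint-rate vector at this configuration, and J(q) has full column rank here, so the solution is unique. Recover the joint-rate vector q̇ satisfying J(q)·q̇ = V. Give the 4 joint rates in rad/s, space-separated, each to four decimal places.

0.7230 -0.0930 -0.9950 -0.8220

o_n = [-0.5862, -0.8859, 0.8082]
J₁: ẑ×o_n = [0.8859, -0.5862, 0.0000], ω = ẑ
J2: z=[-0.9205, -0.3907, 0.0000] o=[0.2852, -0.6720, 0.5200] → [-0.1126, 0.2653, -0.1436, -0.9205, -0.3907, 0.0000]
J3: z=[0.3481, -0.8202, 0.4540] o=[-0.1811, -0.7762, 0.6893] → [-0.0477, -0.2253, -0.3705, 0.3481, -0.8202, 0.4540]
J4: z=[-0.8814, -0.4513, -0.1394] o=[-0.0413, -1.1617, 1.0531] → [0.1490, -0.1399, -0.4890, -0.8814, -0.4513, -0.1394]
q̇ = J⁺·V = [0.7230, -0.0930, -0.9950, -0.8220]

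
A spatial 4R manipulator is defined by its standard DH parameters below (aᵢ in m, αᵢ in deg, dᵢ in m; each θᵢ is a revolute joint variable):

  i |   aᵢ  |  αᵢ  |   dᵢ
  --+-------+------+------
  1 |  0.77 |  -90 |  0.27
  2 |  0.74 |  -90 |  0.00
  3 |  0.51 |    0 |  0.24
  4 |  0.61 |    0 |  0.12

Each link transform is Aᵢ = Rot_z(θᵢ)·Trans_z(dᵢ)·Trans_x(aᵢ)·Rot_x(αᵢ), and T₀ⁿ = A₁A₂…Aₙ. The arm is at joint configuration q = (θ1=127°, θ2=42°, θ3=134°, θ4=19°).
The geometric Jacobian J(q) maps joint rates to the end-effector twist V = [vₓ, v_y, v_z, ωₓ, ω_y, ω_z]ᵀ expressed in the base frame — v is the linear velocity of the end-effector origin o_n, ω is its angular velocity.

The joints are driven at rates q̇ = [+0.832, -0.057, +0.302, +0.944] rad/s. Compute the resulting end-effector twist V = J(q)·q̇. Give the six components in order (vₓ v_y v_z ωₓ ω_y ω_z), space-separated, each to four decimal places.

o_n = [0.2663, 0.7164, 0.1080]
J₁: ẑ×o_n = [-0.7164, 0.2663, 0.0000], ω = ẑ
J2: z=[-0.7986, -0.6018, 0.0000] o=[-0.4634, 0.6149, 0.2700] → [0.0975, -0.1293, 0.3581, -0.7986, -0.6018, 0.0000]
J3: z=[0.4027, -0.5344, -0.7431] o=[-0.7944, 1.0541, -0.2252] → [-0.4291, -0.9224, 0.4308, 0.4027, -0.5344, -0.7431]
J4: z=[0.4027, -0.5344, -0.7431] o=[-0.2463, 0.9364, -0.1665] → [-0.3102, -0.4915, 0.1853, 0.4027, -0.5344, -0.7431]
V = J·q̇ = [-1.0240, -0.5136, 0.2846, 0.5473, -0.6315, -0.0940]

-1.0240 -0.5136 0.2846 0.5473 -0.6315 -0.0940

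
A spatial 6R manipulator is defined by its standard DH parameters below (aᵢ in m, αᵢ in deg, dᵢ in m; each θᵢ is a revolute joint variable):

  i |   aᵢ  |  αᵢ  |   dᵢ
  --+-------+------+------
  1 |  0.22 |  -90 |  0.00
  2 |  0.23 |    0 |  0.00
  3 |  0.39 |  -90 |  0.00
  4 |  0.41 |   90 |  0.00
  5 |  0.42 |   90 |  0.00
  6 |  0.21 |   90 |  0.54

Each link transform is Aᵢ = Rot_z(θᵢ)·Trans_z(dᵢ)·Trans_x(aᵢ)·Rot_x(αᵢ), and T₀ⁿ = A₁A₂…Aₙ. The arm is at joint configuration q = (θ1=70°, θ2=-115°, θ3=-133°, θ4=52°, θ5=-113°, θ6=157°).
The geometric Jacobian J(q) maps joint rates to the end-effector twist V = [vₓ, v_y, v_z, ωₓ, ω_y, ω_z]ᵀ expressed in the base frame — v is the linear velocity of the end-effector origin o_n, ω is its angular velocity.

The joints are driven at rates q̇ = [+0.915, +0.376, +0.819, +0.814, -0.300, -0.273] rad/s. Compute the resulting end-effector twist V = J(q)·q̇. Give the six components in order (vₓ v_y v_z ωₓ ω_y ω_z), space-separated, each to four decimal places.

o_n = [-0.1807, 0.0560, -0.1120]
J₁: ẑ×o_n = [-0.0560, -0.1807, 0.0000], ω = ẑ
J2: z=[-0.9397, 0.3420, 0.0000] o=[0.0752, 0.2067, 0.0000] → [-0.0383, -0.1052, 0.2292, -0.9397, 0.3420, 0.0000]
J3: z=[-0.9397, 0.3420, 0.0000] o=[0.0420, 0.1154, 0.2085] → [-0.1096, -0.3011, 0.1320, -0.9397, 0.3420, 0.0000]
J4: z=[-0.3171, -0.8713, 0.3746] o=[-0.0080, -0.0219, -0.1532] → [-0.0651, -0.0516, -0.1752, -0.3171, -0.8713, 0.3746]
J5: z=[-0.6795, -0.0668, -0.7306] o=[0.2633, -0.2213, -0.3872] → [0.1842, 0.5114, -0.2181, -0.6795, -0.0668, -0.7306]
J6: z=[-0.7329, 0.1072, 0.6718] o=[0.2773, 0.1954, -0.4383] → [0.1286, -0.0685, 0.1512, -0.7329, 0.1072, 0.6718]
V = J·q̇ = [-0.2987, -0.6282, 0.0758, -0.9771, -0.3097, 1.2557]

-0.2987 -0.6282 0.0758 -0.9771 -0.3097 1.2557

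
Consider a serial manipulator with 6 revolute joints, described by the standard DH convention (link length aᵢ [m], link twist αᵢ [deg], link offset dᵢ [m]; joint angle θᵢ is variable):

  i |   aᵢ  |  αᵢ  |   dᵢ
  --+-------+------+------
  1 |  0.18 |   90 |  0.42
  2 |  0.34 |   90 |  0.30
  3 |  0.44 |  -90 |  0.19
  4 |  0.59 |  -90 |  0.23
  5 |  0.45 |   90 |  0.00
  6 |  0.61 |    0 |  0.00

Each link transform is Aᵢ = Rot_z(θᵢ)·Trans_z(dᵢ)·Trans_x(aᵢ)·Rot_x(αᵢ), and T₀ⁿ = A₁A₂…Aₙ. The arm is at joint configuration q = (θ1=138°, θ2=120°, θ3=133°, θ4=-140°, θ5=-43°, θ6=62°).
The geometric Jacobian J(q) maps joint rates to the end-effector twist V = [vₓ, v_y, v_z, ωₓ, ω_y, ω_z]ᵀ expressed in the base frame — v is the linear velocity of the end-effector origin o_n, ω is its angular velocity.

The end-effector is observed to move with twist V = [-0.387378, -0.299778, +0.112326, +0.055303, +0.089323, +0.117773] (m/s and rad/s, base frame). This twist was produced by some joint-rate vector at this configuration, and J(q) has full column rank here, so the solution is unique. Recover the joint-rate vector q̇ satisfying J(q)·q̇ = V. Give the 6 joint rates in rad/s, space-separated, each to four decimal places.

o_n = [-1.2130, 0.7468, 0.9610]
J₁: ẑ×o_n = [-0.7468, -1.2130, 0.0000], ω = ẑ
J2: z=[0.6691, 0.7431, 0.0000] o=[-0.1338, 0.1204, 0.4200] → [0.4020, -0.3620, 1.2211, 0.6691, 0.7431, 0.0000]
J3: z=[-0.6436, 0.5795, 0.5000] o=[0.1933, 0.2296, 0.7144] → [-0.1157, -0.5445, 0.4821, -0.6436, 0.5795, 0.5000]
J4: z=[-0.7281, -0.2621, -0.6334] o=[0.1748, 0.6793, 0.5496] → [-0.0651, 1.1785, -0.4130, -0.7281, -0.2621, -0.6334]
J5: z=[-0.3413, 0.9399, 0.0034] o=[-0.3433, 0.4900, 0.8605] → [0.0936, 0.0314, 0.7297, -0.3413, 0.9399, 0.0034]
J6: z=[-0.1271, -0.0426, -0.9910] o=[-0.7624, 0.3376, 0.9208] → [0.4038, 0.4516, -0.0712, -0.1271, -0.0426, -0.9910]
q̇ = J⁺·V = [0.8810, 0.2300, -0.5060, 0.3740, 0.3420, 0.2770]

0.8810 0.2300 -0.5060 0.3740 0.3420 0.2770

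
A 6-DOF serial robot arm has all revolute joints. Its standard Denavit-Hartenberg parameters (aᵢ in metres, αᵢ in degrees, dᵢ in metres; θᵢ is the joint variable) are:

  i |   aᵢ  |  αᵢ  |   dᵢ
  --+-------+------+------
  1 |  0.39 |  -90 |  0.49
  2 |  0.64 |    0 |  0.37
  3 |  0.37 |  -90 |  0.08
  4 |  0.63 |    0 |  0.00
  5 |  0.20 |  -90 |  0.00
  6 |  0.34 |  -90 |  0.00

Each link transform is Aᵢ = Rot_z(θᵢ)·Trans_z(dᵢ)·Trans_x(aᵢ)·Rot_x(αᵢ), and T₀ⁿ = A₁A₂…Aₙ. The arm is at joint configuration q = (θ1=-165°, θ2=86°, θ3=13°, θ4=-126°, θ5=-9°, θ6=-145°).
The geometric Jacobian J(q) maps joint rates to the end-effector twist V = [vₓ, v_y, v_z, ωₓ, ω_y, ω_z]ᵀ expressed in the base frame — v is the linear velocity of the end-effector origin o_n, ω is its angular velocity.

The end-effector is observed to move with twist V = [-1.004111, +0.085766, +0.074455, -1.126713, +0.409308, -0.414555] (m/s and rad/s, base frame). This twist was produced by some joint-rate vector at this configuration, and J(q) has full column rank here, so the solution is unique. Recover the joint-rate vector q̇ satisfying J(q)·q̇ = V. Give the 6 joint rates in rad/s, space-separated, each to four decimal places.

-0.5890 -0.4010 0.0400 -0.5240 -0.4190 -0.4610

o_n = [0.0086, -0.9338, -0.1725]
J₁: ẑ×o_n = [0.9338, 0.0086, -0.0000], ω = ẑ
J2: z=[0.2588, -0.9659, 0.0000] o=[-0.3767, -0.1009, 0.4900] → [0.6399, 0.1715, 0.1566, 0.2588, -0.9659, 0.0000]
J3: z=[0.2588, -0.9659, 0.0000] o=[-0.3241, -0.4699, -0.1484] → [0.0232, 0.0062, 0.2013, 0.2588, -0.9659, 0.0000]
J4: z=[0.9540, 0.2556, 0.1564] o=[-0.2475, -0.5322, -0.5139] → [0.1501, -0.2857, -0.4486, 0.9540, 0.2556, 0.1564]
J5: z=[0.9540, 0.2556, 0.1564] o=[-0.1715, -1.0395, -0.1481] → [-0.0228, 0.0514, 0.0548, 0.9540, 0.2556, 0.1564]
J6: z=[0.2899, -0.6544, -0.6984] o=[-0.1563, -1.1818, -0.0085] → [0.2806, -0.0676, 0.1798, 0.2899, -0.6544, -0.6984]
q̇ = J⁺·V = [-0.5890, -0.4010, 0.0400, -0.5240, -0.4190, -0.4610]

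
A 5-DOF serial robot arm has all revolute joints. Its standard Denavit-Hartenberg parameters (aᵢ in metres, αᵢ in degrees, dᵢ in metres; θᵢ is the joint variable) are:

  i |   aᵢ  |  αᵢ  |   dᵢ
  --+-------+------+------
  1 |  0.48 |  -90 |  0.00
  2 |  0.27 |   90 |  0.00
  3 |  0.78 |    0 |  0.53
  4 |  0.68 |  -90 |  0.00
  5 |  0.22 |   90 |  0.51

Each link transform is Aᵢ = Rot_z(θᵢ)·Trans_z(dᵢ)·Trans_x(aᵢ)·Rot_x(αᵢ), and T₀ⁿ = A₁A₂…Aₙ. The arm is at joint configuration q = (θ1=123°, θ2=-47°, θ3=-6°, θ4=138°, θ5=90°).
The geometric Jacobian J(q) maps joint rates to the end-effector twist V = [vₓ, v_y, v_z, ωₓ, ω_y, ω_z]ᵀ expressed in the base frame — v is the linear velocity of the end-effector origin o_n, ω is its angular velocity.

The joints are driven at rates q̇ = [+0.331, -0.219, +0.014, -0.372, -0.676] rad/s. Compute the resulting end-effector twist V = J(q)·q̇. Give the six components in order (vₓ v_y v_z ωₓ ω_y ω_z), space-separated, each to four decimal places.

o_n = [-0.2858, 0.2886, 0.3663]
J₁: ẑ×o_n = [-0.2886, -0.2858, 0.0000], ω = ẑ
J2: z=[-0.8387, -0.5446, 0.0000] o=[-0.2614, 0.4026, 0.0000] → [-0.1995, 0.3072, 0.0823, -0.8387, -0.5446, 0.0000]
J3: z=[0.3983, -0.6134, 0.6820] o=[-0.3617, 0.5570, 0.1975] → [0.0795, -0.0155, -0.0604, 0.3983, -0.6134, 0.6820]
J4: z=[0.3983, -0.6134, 0.6820] o=[-0.3704, 0.7200, 1.1263] → [0.7604, 0.3604, -0.1200, 0.3983, -0.6134, 0.6820]
J5: z=[0.8372, -0.0606, -0.5435] o=[-0.6252, 0.1845, 0.7935] → [0.0824, 0.1732, 0.1077, 0.8372, -0.0606, -0.5435]
V = J·q̇ = [-0.3893, -0.4133, -0.0470, -0.5249, 0.3798, 0.4543]

-0.3893 -0.4133 -0.0470 -0.5249 0.3798 0.4543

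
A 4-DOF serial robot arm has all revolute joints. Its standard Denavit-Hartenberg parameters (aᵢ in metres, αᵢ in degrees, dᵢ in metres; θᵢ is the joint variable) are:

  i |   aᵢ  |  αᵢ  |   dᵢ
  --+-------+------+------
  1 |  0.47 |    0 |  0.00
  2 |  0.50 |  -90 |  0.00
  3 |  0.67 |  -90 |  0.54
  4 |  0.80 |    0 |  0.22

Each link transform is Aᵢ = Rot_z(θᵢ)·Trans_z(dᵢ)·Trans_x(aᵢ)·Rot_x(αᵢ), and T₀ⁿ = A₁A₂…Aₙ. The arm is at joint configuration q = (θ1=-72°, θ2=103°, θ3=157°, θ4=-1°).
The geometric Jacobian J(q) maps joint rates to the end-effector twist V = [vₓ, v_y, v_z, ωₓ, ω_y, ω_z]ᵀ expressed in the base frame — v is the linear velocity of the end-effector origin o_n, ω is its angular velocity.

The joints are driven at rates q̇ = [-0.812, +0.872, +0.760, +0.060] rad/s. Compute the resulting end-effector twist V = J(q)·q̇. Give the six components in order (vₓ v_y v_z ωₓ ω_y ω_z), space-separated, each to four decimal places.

o_n = [-0.9449, -0.4558, -0.3718]
J₁: ẑ×o_n = [0.4558, -0.9449, 0.0000], ω = ẑ
J2: z=[0.0000, 0.0000, 1.0000] o=[0.1452, -0.4470, 0.0000] → [0.0088, -1.0902, 0.0000, 0.0000, 0.0000, 1.0000]
J3: z=[-0.5150, 0.8572, 0.0000] o=[0.5738, -0.1895, 0.0000] → [-0.3187, -0.1915, 1.4390, -0.5150, 0.8572, 0.0000]
J4: z=[-0.3349, -0.2012, 0.9205] o=[-0.2329, -0.0443, -0.2618] → [0.4010, -0.6922, -0.0055, -0.3349, -0.2012, 0.9205]
V = J·q̇ = [-0.5806, -0.3704, 1.0933, -0.4115, 0.6394, 0.1152]

-0.5806 -0.3704 1.0933 -0.4115 0.6394 0.1152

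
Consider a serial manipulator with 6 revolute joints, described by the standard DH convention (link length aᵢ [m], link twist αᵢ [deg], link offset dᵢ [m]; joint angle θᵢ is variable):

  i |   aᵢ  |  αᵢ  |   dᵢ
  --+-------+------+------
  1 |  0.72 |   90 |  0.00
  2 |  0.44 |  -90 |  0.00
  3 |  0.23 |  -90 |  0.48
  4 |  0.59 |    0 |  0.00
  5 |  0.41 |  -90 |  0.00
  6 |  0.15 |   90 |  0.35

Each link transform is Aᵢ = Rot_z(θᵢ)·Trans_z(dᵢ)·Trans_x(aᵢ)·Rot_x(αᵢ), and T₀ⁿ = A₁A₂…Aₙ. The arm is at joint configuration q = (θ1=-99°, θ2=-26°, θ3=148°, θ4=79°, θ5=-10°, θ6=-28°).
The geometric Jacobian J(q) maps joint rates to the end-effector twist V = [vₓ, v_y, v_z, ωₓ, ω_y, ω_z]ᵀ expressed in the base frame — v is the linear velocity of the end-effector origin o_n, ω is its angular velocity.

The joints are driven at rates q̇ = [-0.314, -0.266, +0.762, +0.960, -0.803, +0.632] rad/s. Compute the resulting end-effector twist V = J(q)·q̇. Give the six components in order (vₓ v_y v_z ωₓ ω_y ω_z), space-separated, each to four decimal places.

o_n = [-0.0430, -0.6019, -0.7554]
J₁: ẑ×o_n = [0.6019, -0.0430, 0.0000], ω = ẑ
J2: z=[-0.9877, 0.1564, 0.0000] o=[-0.1126, -0.7111, 0.0000] → [-0.1182, -0.7461, -0.1188, -0.9877, 0.1564, 0.0000]
J3: z=[-0.0686, -0.4330, 0.8988] o=[-0.1745, -1.1017, -0.1929] → [-0.2057, 0.0796, 0.0227, -0.0686, -0.4330, 0.8988]
J4: z=[-0.7631, 0.6031, 0.2323] o=[-0.0596, -1.1555, 0.3240] → [-0.7796, -0.8199, -0.4324, -0.7631, 0.6031, 0.2323]
J5: z=[-0.7631, 0.6031, 0.2323] o=[0.0525, -0.8293, -0.1547] → [-0.4151, -0.4806, -0.1159, -0.7631, 0.6031, 0.2323]
J6: z=[-0.5754, -0.4703, -0.6692] o=[0.1731, -0.5651, -0.4441] → [0.1218, -0.0345, -0.0805, -0.5754, -0.4703, -0.6692]
V = J·q̇ = [-0.6524, -0.1503, -0.3240, -0.2730, -0.5741, -0.0156]

-0.6524 -0.1503 -0.3240 -0.2730 -0.5741 -0.0156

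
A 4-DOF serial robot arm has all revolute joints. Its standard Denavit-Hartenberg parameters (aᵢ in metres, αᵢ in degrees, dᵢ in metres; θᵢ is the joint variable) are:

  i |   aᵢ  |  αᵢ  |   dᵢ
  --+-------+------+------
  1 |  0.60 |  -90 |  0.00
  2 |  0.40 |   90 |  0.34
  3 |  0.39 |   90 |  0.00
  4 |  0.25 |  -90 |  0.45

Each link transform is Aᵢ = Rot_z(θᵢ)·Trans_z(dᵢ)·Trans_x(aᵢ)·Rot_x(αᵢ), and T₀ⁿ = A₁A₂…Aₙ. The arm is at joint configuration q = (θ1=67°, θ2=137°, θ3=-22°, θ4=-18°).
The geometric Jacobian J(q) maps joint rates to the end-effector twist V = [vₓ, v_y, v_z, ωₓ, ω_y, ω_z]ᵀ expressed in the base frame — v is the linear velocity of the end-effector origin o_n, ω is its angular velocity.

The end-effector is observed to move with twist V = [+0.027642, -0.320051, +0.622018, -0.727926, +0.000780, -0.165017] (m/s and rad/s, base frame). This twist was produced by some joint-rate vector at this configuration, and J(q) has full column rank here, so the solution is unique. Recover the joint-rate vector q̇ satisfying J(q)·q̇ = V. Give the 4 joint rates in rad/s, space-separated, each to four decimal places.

o_n = [0.2690, -0.1659, -0.4983]
J₁: ẑ×o_n = [0.1659, 0.2690, -0.0000], ω = ẑ
J2: z=[-0.9205, 0.3907, 0.0000] o=[0.2344, 0.5523, 0.0000] → [-0.1947, -0.4587, 0.6476, -0.9205, 0.3907, 0.0000]
J3: z=[0.2665, 0.6278, -0.7314] o=[-0.1928, 0.4159, -0.2728] → [-0.5670, -0.2776, -0.4449, 0.2665, 0.6278, -0.7314]
J4: z=[0.9605, -0.1101, 0.2555] o=[-0.1617, 0.1153, -0.5194] → [0.0695, 0.0897, -0.2227, 0.9605, -0.1101, 0.2555]
q̇ = J⁺·V = [-0.4720, 0.6750, -0.4180, 0.0050]

-0.4720 0.6750 -0.4180 0.0050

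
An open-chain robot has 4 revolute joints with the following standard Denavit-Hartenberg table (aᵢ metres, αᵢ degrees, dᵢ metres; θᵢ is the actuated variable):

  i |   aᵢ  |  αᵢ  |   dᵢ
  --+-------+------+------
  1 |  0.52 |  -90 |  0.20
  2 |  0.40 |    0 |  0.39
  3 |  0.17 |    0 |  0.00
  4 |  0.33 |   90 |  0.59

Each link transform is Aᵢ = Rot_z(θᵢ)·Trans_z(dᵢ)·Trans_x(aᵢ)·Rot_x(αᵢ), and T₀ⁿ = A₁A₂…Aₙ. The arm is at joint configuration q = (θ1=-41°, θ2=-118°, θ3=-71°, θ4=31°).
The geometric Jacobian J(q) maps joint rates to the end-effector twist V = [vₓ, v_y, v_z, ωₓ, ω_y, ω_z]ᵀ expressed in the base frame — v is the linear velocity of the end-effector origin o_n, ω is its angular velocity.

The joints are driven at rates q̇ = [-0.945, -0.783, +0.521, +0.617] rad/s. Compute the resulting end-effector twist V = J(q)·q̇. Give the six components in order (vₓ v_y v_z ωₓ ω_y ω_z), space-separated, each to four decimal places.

0.6164 -0.3585 -0.0824 0.2329 0.2679 -0.9450

o_n = [0.5360, 0.8326, 0.6502]
J₁: ẑ×o_n = [-0.8326, 0.5360, 0.0000], ω = ẑ
J2: z=[0.6561, 0.7547, 0.0000] o=[0.3924, -0.3412, 0.2000] → [0.3398, -0.2954, 0.6617, 0.6561, 0.7547, 0.0000]
J3: z=[0.6561, 0.7547, 0.0000] o=[0.5066, 0.0764, 0.5532] → [0.0732, -0.0637, 0.4739, 0.6561, 0.7547, 0.0000]
J4: z=[0.6561, 0.7547, 0.0000] o=[0.3799, 0.1865, 0.5266] → [0.0933, -0.0811, 0.3060, 0.6561, 0.7547, 0.0000]
V = J·q̇ = [0.6164, -0.3585, -0.0824, 0.2329, 0.2679, -0.9450]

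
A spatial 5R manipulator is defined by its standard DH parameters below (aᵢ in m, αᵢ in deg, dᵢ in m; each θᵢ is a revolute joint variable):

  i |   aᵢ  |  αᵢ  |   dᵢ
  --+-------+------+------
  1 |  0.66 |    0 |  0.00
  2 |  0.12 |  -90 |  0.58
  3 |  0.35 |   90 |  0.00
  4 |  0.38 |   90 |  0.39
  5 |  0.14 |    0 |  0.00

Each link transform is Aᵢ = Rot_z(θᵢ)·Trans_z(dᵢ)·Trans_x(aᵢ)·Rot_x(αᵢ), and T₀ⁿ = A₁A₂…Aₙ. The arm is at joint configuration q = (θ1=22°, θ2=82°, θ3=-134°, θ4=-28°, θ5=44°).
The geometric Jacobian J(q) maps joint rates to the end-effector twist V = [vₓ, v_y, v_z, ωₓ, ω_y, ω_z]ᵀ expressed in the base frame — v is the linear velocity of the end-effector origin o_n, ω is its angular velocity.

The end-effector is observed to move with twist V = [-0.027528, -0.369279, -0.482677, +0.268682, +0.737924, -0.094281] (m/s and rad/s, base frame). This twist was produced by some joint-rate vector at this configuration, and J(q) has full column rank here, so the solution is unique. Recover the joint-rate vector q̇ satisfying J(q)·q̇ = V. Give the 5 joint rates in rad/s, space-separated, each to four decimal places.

o_n = [1.0168, -0.4438, 0.7986]
J₁: ẑ×o_n = [0.4438, 1.0168, -0.0000], ω = ẑ
J2: z=[0.0000, 0.0000, 1.0000] o=[0.6119, 0.2472, 0.0000] → [0.6910, 0.4049, -0.0000, 0.0000, 0.0000, 1.0000]
J3: z=[-0.9703, -0.2419, 0.0000] o=[0.5829, 0.3637, 0.5800] → [-0.0529, 0.2121, 0.8885, -0.9703, -0.2419, 0.0000]
J4: z=[0.1740, -0.6980, -0.6947] o=[0.6417, 0.1278, 0.8318] → [-0.3739, -0.2548, 0.1623, 0.1740, -0.6980, -0.6947]
J5: z=[0.7778, 0.5300, -0.3377] o=[0.9391, -0.3274, 0.8022] → [-0.0412, -0.0235, -0.1317, 0.7778, 0.5300, -0.3377]
q̇ = J⁺·V = [-0.3880, -0.2860, -0.3730, -0.8710, 0.0750]

-0.3880 -0.2860 -0.3730 -0.8710 0.0750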